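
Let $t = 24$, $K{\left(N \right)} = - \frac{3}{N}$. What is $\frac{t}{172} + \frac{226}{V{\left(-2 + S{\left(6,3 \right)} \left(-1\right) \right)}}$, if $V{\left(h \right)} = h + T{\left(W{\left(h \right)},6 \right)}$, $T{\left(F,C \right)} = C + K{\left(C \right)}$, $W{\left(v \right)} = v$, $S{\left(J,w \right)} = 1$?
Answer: $\frac{19466}{215} \approx 90.54$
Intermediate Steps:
$T{\left(F,C \right)} = C - \frac{3}{C}$
$V{\left(h \right)} = \frac{11}{2} + h$ ($V{\left(h \right)} = h + \left(6 - \frac{3}{6}\right) = h + \left(6 - \frac{1}{2}\right) = h + \frac{11}{2} = \frac{11}{2} + h$)
$\frac{t}{172} + \frac{226}{V{\left(-2 + S{\left(6,3 \right)} \left(-1\right) \right)}} = \frac{24}{172} + \frac{226}{\frac{11}{2} + \left(-2 + 1 \left(-1\right)\right)} = 24 \cdot \frac{1}{172} + \frac{226}{\frac{11}{2} - 3} = \frac{6}{43} + \frac{226}{\frac{11}{2} - 3} = \frac{6}{43} + \frac{226}{\frac{5}{2}} = \frac{6}{43} + 226 \cdot \frac{2}{5} = \frac{6}{43} + \frac{452}{5} = \frac{19466}{215}$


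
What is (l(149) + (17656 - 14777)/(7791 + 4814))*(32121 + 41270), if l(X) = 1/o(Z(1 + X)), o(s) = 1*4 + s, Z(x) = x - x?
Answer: 1770264311/50420 ≈ 35110.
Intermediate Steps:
Z(x) = 0
o(s) = 4 + s
l(X) = 1/4 (l(X) = 1/(4 + 0) = 1/4)
(l(149) + (17656 - 14777)/(7791 + 4814))*(32121 + 41270) = (1/4 + (17656 - 14777)/(7791 + 4814))*(32121 + 41270) = (1/4 + 2879/12605)*73391 = (24121/50420)*73391 = 1770264311/50420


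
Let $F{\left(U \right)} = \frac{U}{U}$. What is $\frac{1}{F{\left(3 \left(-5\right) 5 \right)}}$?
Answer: $1$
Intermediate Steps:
$F{\left(U \right)} = 1$
$\frac{1}{F{\left(3 \left(-5\right) 5 \right)}} = 1^{-1} = 1$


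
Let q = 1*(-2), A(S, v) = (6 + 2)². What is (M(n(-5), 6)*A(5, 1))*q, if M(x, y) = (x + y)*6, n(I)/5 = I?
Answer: 14592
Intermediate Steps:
A(S, v) = 64 (A(S, v) = 8² = 64)
n(I) = 5*I
q = -2
M(x, y) = 6*x + 6*y
(M(n(-5), 6)*A(5, 1))*q = ((6*(5*(-5)) + 6*6)*64)*(-2) = ((6*(-25) + 36)*64)*(-2) = ((-150 + 36)*64)*(-2) = -114*64*(-2) = -7296*(-2) = 14592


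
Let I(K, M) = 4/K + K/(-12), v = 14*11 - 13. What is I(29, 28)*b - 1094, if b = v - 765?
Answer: 9510/29 ≈ 327.93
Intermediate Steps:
v = 141 (v = 154 - 13 = 141)
I(K, M) = 4/K - K/12 (I(K, M) = 4/K + K*(-1/12) = 4/K - K/12)
b = -624 (b = 141 - 765 = -624)
I(29, 28)*b - 1094 = (4/29 - 1/12*29)*(-624) - 1094 = (4*(1/29) - 29/12)*(-624) - 1094 = (4/29 - 29/12)*(-624) - 1094 = -793/348*(-624) - 1094 = 41236/29 - 1094 = 9510/29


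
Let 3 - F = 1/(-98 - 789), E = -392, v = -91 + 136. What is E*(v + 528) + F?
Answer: -199231730/887 ≈ -2.2461e+5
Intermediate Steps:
v = 45
F = 2662/887 (F = 3 - 1/(-98 - 789) = 3 - 1/(-887) = 3 - 1*(-1/887) = 3 + 1/887 = 2662/887 ≈ 3.0011)
E*(v + 528) + F = -392*(45 + 528) + 2662/887 = -392*573 + 2662/887 = -224616 + 2662/887 = -199231730/887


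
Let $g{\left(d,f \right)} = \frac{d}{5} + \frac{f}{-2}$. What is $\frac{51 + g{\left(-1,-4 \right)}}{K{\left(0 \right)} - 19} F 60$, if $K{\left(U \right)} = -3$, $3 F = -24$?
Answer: $1152$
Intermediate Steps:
$F = -8$ ($F = \frac{1}{3} \left(-24\right) = -8$)
$g{\left(d,f \right)} = - \frac{f}{2} + \frac{d}{5}$ ($g{\left(d,f \right)} = d \frac{1}{5} + f \left(- \frac{1}{2}\right) = \frac{d}{5} - \frac{f}{2} = - \frac{f}{2} + \frac{d}{5}$)
$\frac{51 + g{\left(-1,-4 \right)}}{K{\left(0 \right)} - 19} F 60 = \frac{51 + \left(\left(- \frac{1}{2}\right) \left(-4\right) + \frac{1}{5} \left(-1\right)\right)}{-3 - 19} \left(-8\right) 60 = \frac{51 + \left(2 - \frac{1}{5}\right)}{-22} \left(-8\right) 60 = \left(51 + \frac{9}{5}\right) \left(- \frac{1}{22}\right) \left(-8\right) 60 = \frac{264}{5} \left(- \frac{1}{22}\right) \left(-8\right) 60 = \left(- \frac{12}{5}\right) \left(-8\right) 60 = \frac{96}{5} \cdot 60 = 1152$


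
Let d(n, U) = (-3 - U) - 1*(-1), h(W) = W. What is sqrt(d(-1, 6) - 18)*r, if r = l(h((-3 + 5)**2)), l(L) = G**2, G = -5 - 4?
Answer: 81*I*sqrt(26) ≈ 413.02*I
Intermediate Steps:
G = -9
d(n, U) = -2 - U (d(n, U) = (-3 - U) + 1 = -2 - U)
l(L) = 81 (l(L) = (-9)**2 = 81)
r = 81
sqrt(d(-1, 6) - 18)*r = sqrt((-2 - 1*6) - 18)*81 = sqrt((-2 - 6) - 18)*81 = sqrt(-8 - 18)*81 = sqrt(-26)*81 = (I*sqrt(26))*81 = 81*I*sqrt(26)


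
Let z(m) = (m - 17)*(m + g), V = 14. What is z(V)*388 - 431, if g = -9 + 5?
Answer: -12071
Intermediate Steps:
g = -4
z(m) = (-17 + m)*(-4 + m) (z(m) = (m - 17)*(m - 4) = (-17 + m)*(-4 + m))
z(V)*388 - 431 = (68 + 14**2 - 21*14)*388 - 431 = (68 + 196 - 294)*388 - 431 = -30*388 - 431 = -11640 - 431 = -12071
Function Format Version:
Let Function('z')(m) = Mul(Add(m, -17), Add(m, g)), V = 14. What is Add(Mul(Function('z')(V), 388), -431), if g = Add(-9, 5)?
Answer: -12071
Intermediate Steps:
g = -4
Function('z')(m) = Mul(Add(-17, m), Add(-4, m)) (Function('z')(m) = Mul(Add(m, -17), Add(m, -4)) = Mul(Add(-17, m), Add(-4, m)))
Add(Mul(Function('z')(V), 388), -431) = Add(Mul(Add(68, Pow(14, 2), Mul(-21, 14)), 388), -431) = Add(Mul(Add(68, 196, -294), 388), -431) = Add(Mul(-30, 388), -431) = Add(-11640, -431) = -12071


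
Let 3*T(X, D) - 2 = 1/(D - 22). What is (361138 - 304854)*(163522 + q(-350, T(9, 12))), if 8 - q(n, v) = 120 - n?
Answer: 9177669040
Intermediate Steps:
T(X, D) = ⅔ + 1/(3*(-22 + D)) (T(X, D) = ⅔ + 1/(3*(D - 22)) = ⅔ + 1/(3*(-22 + D)))
q(n, v) = -112 + n (q(n, v) = 8 - (120 - n) = 8 + (-120 + n) = -112 + n)
(361138 - 304854)*(163522 + q(-350, T(9, 12))) = (361138 - 304854)*(163522 + (-112 - 350)) = 56284*(163522 - 462) = 56284*163060 = 9177669040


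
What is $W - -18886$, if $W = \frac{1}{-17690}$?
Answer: $\frac{334093339}{17690} \approx 18886.0$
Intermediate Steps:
$W = - \frac{1}{17690} \approx -5.6529 \cdot 10^{-5}$
$W - -18886 = - \frac{1}{17690} - -18886 = - \frac{1}{17690} + 18886 = \frac{334093339}{17690}$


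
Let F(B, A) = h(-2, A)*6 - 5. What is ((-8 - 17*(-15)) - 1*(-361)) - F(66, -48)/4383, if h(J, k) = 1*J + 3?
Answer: 2664863/4383 ≈ 608.00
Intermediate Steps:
h(J, k) = 3 + J (h(J, k) = J + 3 = 3 + J)
F(B, A) = 1 (F(B, A) = (3 - 2)*6 - 5 = 1*6 - 5 = 6 - 5 = 1)
((-8 - 17*(-15)) - 1*(-361)) - F(66, -48)/4383 = ((-8 - 17*(-15)) - 1*(-361)) - 1/4383 = ((-8 + 255) + 361) - 1/4383 = (247 + 361) - 1*1/4383 = 608 - 1/4383 = 2664863/4383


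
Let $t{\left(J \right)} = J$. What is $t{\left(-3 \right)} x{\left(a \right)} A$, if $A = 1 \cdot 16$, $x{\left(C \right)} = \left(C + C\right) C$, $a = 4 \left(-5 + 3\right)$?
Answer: $-6144$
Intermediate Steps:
$a = -8$ ($a = 4 \left(-2\right) = -8$)
$x{\left(C \right)} = 2 C^{2}$ ($x{\left(C \right)} = 2 C C = 2 C^{2}$)
$A = 16$
$t{\left(-3 \right)} x{\left(a \right)} A = - 3 \cdot 2 \left(-8\right)^{2} \cdot 16 = - 3 \cdot 2 \cdot 64 \cdot 16 = \left(-3\right) 128 \cdot 16 = \left(-384\right) 16 = -6144$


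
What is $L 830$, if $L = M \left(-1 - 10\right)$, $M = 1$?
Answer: $-9130$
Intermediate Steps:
$L = -11$ ($L = 1 \left(-1 - 10\right) = 1 \left(-11\right) = -11$)
$L 830 = \left(-11\right) 830 = -9130$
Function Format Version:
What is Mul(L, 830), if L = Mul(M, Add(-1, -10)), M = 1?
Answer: -9130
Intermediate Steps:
L = -11 (L = Mul(1, Add(-1, -10)) = Mul(1, -11) = -11)
Mul(L, 830) = Mul(-11, 830) = -9130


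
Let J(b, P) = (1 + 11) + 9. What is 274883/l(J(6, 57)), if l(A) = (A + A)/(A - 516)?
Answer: -6479385/2 ≈ -3.2397e+6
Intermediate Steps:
J(b, P) = 21 (J(b, P) = 12 + 9 = 21)
l(A) = 2*A/(-516 + A) (l(A) = (2*A)/(-516 + A) = 2*A/(-516 + A))
274883/l(J(6, 57)) = 274883/((2*21/(-516 + 21))) = 274883/((2*21/(-495))) = 274883/((2*21*(-1/495))) = 274883/(-14/165) = 274883*(-165/14) = -6479385/2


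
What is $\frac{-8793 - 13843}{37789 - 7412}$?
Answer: $- \frac{22636}{30377} \approx -0.74517$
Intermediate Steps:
$\frac{-8793 - 13843}{37789 - 7412} = \frac{-8793 - 13843}{30377} = \left(-22636\right) \frac{1}{30377} = - \frac{22636}{30377}$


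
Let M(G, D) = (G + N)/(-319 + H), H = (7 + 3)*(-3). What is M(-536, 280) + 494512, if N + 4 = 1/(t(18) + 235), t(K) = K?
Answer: 43664062683/88297 ≈ 4.9451e+5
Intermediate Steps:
N = -1011/253 (N = -4 + 1/(18 + 235) = -4 + 1/253 = -1011/253 ≈ -3.9960)
H = -30 (H = 10*(-3) = -30)
M(G, D) = 1011/88297 - G/349 (M(G, D) = (G - 1011/253)/(-319 - 30) = (-1011/253 + G)/(-349) = (-1011/253 + G)*(-1/349) = 1011/88297 - G/349)
M(-536, 280) + 494512 = (1011/88297 - 1/349*(-536)) + 494512 = (1011/88297 + 536/349) + 494512 = 136619/88297 + 494512 = 43664062683/88297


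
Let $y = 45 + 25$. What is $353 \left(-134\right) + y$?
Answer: $-47232$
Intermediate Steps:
$y = 70$
$353 \left(-134\right) + y = 353 \left(-134\right) + 70 = -47302 + 70 = -47232$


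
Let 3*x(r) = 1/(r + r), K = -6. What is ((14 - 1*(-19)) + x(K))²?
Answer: 1408969/1296 ≈ 1087.2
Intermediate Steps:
x(r) = 1/(6*r) (x(r) = 1/(3*(r + r)) = 1/(3*((2*r))) = (1/(2*r))/3 = 1/(6*r))
((14 - 1*(-19)) + x(K))² = ((14 - 1*(-19)) + (⅙)/(-6))² = ((14 + 19) + (⅙)*(-⅙))² = (33 - 1/36)² = (1187/36)² = 1408969/1296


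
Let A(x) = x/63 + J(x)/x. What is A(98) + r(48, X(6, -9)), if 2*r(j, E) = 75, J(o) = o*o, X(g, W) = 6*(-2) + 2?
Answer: 2467/18 ≈ 137.06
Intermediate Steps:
X(g, W) = -10 (X(g, W) = -12 + 2 = -10)
J(o) = o**2
r(j, E) = 75/2 (r(j, E) = (1/2)*75 = 75/2)
A(x) = 64*x/63 (A(x) = x/63 + x**2/x = x*(1/63) + x = x/63 + x = 64*x/63)
A(98) + r(48, X(6, -9)) = (64/63)*98 + 75/2 = 896/9 + 75/2 = 2467/18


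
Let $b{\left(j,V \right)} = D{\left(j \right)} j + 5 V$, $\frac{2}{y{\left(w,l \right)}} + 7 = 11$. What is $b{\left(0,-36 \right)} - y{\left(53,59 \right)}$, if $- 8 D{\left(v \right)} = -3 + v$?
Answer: $- \frac{361}{2} \approx -180.5$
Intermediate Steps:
$D{\left(v \right)} = \frac{3}{8} - \frac{v}{8}$ ($D{\left(v \right)} = - \frac{-3 + v}{8} = \frac{3}{8} - \frac{v}{8}$)
$y{\left(w,l \right)} = \frac{1}{2}$ ($y{\left(w,l \right)} = \frac{2}{-7 + 11} = \frac{2}{4} = 2 \cdot \frac{1}{4} = \frac{1}{2}$)
$b{\left(j,V \right)} = 5 V + j \left(\frac{3}{8} - \frac{j}{8}\right)$ ($b{\left(j,V \right)} = \left(\frac{3}{8} - \frac{j}{8}\right) j + 5 V = j \left(\frac{3}{8} - \frac{j}{8}\right) + 5 V = 5 V + j \left(\frac{3}{8} - \frac{j}{8}\right)$)
$b{\left(0,-36 \right)} - y{\left(53,59 \right)} = \left(5 \left(-36\right) - 0 \left(-3 + 0\right)\right) - \frac{1}{2} = \left(-180 - 0 \left(-3\right)\right) - \frac{1}{2} = \left(-180 + 0\right) - \frac{1}{2} = -180 - \frac{1}{2} = - \frac{361}{2}$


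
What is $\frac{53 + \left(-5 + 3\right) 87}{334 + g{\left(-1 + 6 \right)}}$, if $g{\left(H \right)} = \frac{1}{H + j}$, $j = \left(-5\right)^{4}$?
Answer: $- \frac{76230}{210421} \approx -0.36227$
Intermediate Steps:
$j = 625$
$g{\left(H \right)} = \frac{1}{625 + H}$ ($g{\left(H \right)} = \frac{1}{H + 625} = \frac{1}{625 + H}$)
$\frac{53 + \left(-5 + 3\right) 87}{334 + g{\left(-1 + 6 \right)}} = \frac{53 + \left(-5 + 3\right) 87}{334 + \frac{1}{625 + \left(-1 + 6\right)}} = \frac{53 - 174}{334 + \frac{1}{625 + 5}} = \frac{53 - 174}{334 + \frac{1}{630}} = - \frac{121}{334 + \frac{1}{630}} = - \frac{121}{\frac{210421}{630}} = \left(-121\right) \frac{630}{210421} = - \frac{76230}{210421}$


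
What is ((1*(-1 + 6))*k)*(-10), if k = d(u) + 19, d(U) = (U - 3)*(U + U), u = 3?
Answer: -950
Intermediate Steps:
d(U) = 2*U*(-3 + U) (d(U) = (-3 + U)*(2*U) = 2*U*(-3 + U))
k = 19 (k = 2*3*(-3 + 3) + 19 = 2*3*0 + 19 = 0 + 19 = 19)
((1*(-1 + 6))*k)*(-10) = ((1*(-1 + 6))*19)*(-10) = ((1*5)*19)*(-10) = (5*19)*(-10) = 95*(-10) = -950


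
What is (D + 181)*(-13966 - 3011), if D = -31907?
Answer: 538612302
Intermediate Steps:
(D + 181)*(-13966 - 3011) = (-31907 + 181)*(-13966 - 3011) = -31726*(-16977) = 538612302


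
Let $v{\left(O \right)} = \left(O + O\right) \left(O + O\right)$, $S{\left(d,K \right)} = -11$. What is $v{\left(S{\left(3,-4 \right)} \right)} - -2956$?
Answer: $3440$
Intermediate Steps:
$v{\left(O \right)} = 4 O^{2}$ ($v{\left(O \right)} = 2 O 2 O = 4 O^{2}$)
$v{\left(S{\left(3,-4 \right)} \right)} - -2956 = 4 \left(-11\right)^{2} - -2956 = 4 \cdot 121 + 2956 = 484 + 2956 = 3440$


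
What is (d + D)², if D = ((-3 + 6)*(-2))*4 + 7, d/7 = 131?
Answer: 810000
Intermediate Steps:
d = 917 (d = 7*131 = 917)
D = -17 (D = (3*(-2))*4 + 7 = -6*4 + 7 = -24 + 7 = -17)
(d + D)² = (917 - 17)² = 900² = 810000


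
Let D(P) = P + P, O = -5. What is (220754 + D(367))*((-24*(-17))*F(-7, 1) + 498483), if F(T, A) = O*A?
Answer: 109956167184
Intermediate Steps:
F(T, A) = -5*A
D(P) = 2*P
(220754 + D(367))*((-24*(-17))*F(-7, 1) + 498483) = (220754 + 2*367)*((-24*(-17))*(-5*1) + 498483) = (220754 + 734)*(408*(-5) + 498483) = 221488*(-2040 + 498483) = 221488*496443 = 109956167184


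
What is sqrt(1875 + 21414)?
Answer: sqrt(23289) ≈ 152.61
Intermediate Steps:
sqrt(1875 + 21414) = sqrt(23289)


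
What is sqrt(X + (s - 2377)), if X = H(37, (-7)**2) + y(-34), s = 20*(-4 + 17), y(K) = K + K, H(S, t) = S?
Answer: 2*I*sqrt(537) ≈ 46.346*I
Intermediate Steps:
y(K) = 2*K
s = 260 (s = 20*13 = 260)
X = -31 (X = 37 + 2*(-34) = 37 - 68 = -31)
sqrt(X + (s - 2377)) = sqrt(-31 + (260 - 2377)) = sqrt(-31 - 2117) = sqrt(-2148) = 2*I*sqrt(537)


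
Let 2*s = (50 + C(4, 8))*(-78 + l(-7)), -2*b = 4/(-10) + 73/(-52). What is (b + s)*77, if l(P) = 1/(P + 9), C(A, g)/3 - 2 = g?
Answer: -124087887/520 ≈ -2.3863e+5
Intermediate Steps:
C(A, g) = 6 + 3*g
l(P) = 1/(9 + P)
b = 469/520 (b = -(4/(-10) + 73/(-52))/2 = -(4*(-⅒) + 73*(-1/52))/2 = -(-⅖ - 73/52)/2 = -½*(-469/260) = 469/520 ≈ 0.90192)
s = -3100 (s = ((50 + (6 + 3*8))*(-78 + 1/(9 - 7)))/2 = ((50 + (6 + 24))*(-78 + 1/2))/2 = ((50 + 30)*(-78 + ½))/2 = (80*(-155/2))/2 = (½)*(-6200) = -3100)
(b + s)*77 = (469/520 - 3100)*77 = -1611531/520*77 = -124087887/520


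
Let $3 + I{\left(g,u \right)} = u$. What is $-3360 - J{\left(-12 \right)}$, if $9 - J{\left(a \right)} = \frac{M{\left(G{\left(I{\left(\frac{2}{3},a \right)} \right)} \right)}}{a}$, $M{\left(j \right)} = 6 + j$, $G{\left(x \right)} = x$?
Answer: $- \frac{13473}{4} \approx -3368.3$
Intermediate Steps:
$I{\left(g,u \right)} = -3 + u$
$J{\left(a \right)} = 9 - \frac{3 + a}{a}$ ($J{\left(a \right)} = 9 - \frac{6 + \left(-3 + a\right)}{a} = 9 - \frac{3 + a}{a}$)
$-3360 - J{\left(-12 \right)} = -3360 - \left(8 - \frac{3}{-12}\right) = -3360 - \left(8 - - \frac{1}{4}\right) = -3360 - \left(8 + \frac{1}{4}\right) = -3360 - \frac{33}{4} = - \frac{13473}{4}$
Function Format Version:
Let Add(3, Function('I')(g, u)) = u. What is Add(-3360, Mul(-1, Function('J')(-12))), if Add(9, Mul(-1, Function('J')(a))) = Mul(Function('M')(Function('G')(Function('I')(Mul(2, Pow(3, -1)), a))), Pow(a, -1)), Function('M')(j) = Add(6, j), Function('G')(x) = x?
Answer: Rational(-13473, 4) ≈ -3368.3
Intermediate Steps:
Function('I')(g, u) = Add(-3, u)
Function('J')(a) = Add(9, Mul(-1, Pow(a, -1), Add(3, a))) (Function('J')(a) = Add(9, Mul(-1, Mul(Add(6, Add(-3, a)), Pow(a, -1)))) = Add(9, Mul(-1, Mul(Add(3, a), Pow(a, -1)))) = Add(9, Mul(-1, Mul(Pow(a, -1), Add(3, a)))) = Add(9, Mul(-1, Pow(a, -1), Add(3, a))))
Add(-3360, Mul(-1, Function('J')(-12))) = Add(-3360, Mul(-1, Add(8, Mul(-3, Pow(-12, -1))))) = Add(-3360, Mul(-1, Add(8, Mul(-3, Rational(-1, 12))))) = Add(-3360, Mul(-1, Add(8, Rational(1, 4)))) = Add(-3360, Mul(-1, Rational(33, 4))) = Add(-3360, Rational(-33, 4)) = Rational(-13473, 4)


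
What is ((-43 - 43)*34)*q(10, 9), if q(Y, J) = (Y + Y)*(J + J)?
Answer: -1052640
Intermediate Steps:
q(Y, J) = 4*J*Y (q(Y, J) = (2*Y)*(2*J) = 4*J*Y)
((-43 - 43)*34)*q(10, 9) = ((-43 - 43)*34)*(4*9*10) = -86*34*360 = -2924*360 = -1052640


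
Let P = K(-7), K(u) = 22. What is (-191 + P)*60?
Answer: -10140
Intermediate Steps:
P = 22
(-191 + P)*60 = (-191 + 22)*60 = -169*60 = -10140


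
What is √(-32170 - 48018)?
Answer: 2*I*√20047 ≈ 283.17*I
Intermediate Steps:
√(-32170 - 48018) = √(-80188) = 2*I*√20047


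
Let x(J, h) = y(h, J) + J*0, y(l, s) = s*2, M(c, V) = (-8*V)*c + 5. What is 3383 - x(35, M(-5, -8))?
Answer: 3313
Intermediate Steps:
M(c, V) = 5 - 8*V*c (M(c, V) = -8*V*c + 5 = 5 - 8*V*c)
y(l, s) = 2*s
x(J, h) = 2*J (x(J, h) = 2*J + J*0 = 2*J + 0 = 2*J)
3383 - x(35, M(-5, -8)) = 3383 - 2*35 = 3383 - 1*70 = 3383 - 70 = 3313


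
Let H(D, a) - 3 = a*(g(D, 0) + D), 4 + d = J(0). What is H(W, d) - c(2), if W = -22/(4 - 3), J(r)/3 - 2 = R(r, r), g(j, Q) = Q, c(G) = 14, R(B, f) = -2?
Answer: 77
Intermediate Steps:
J(r) = 0 (J(r) = 6 + 3*(-2) = 6 - 6 = 0)
d = -4 (d = -4 + 0 = -4)
W = -22 (W = -22/1 = -22*1 = -22)
H(D, a) = 3 + D*a (H(D, a) = 3 + a*(0 + D) = 3 + a*D = 3 + D*a)
H(W, d) - c(2) = (3 - 22*(-4)) - 1*14 = (3 + 88) - 14 = 91 - 14 = 77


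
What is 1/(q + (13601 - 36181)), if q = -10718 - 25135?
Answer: -1/58433 ≈ -1.7114e-5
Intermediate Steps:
q = -35853
1/(q + (13601 - 36181)) = 1/(-35853 + (13601 - 36181)) = 1/(-35853 - 22580) = 1/(-58433) = -1/58433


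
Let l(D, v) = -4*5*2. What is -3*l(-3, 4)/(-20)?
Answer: -6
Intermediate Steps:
l(D, v) = -40 (l(D, v) = -20*2 = -40)
-3*l(-3, 4)/(-20) = -(-120)/(-20) = -(-120)*(-1)/20 = -3*2 = -6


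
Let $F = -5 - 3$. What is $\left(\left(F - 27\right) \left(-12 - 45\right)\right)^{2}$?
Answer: $3980025$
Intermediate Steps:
$F = -8$ ($F = -5 - 3 = -8$)
$\left(\left(F - 27\right) \left(-12 - 45\right)\right)^{2} = \left(\left(-8 - 27\right) \left(-12 - 45\right)\right)^{2} = \left(\left(-35\right) \left(-57\right)\right)^{2} = 1995^{2} = 3980025$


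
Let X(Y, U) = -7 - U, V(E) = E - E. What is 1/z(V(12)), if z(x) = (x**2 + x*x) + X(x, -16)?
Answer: 1/9 ≈ 0.11111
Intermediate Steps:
V(E) = 0
z(x) = 9 + 2*x**2 (z(x) = (x**2 + x*x) + (-7 - 1*(-16)) = (x**2 + x**2) + (-7 + 16) = 2*x**2 + 9 = 9 + 2*x**2)
1/z(V(12)) = 1/(9 + 2*0**2) = 1/(9 + 2*0) = 1/(9 + 0) = 1/9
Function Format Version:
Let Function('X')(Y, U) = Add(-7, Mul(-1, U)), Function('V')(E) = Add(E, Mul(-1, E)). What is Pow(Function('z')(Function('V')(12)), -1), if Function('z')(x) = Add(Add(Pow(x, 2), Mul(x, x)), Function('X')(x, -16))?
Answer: Rational(1, 9) ≈ 0.11111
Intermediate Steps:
Function('V')(E) = 0
Function('z')(x) = Add(9, Mul(2, Pow(x, 2))) (Function('z')(x) = Add(Add(Pow(x, 2), Mul(x, x)), Add(-7, Mul(-1, -16))) = Add(Add(Pow(x, 2), Pow(x, 2)), Add(-7, 16)) = Add(Mul(2, Pow(x, 2)), 9) = Add(9, Mul(2, Pow(x, 2))))
Pow(Function('z')(Function('V')(12)), -1) = Pow(Add(9, Mul(2, Pow(0, 2))), -1) = Pow(Add(9, Mul(2, 0)), -1) = Pow(Add(9, 0), -1) = Pow(9, -1) = Rational(1, 9)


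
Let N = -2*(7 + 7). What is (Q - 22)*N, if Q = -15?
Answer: 1036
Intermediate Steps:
N = -28 (N = -2*14 = -28)
(Q - 22)*N = (-15 - 22)*(-28) = -37*(-28) = 1036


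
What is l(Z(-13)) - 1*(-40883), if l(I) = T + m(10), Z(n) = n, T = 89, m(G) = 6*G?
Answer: 41032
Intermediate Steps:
l(I) = 149 (l(I) = 89 + 6*10 = 89 + 60 = 149)
l(Z(-13)) - 1*(-40883) = 149 - 1*(-40883) = 149 + 40883 = 41032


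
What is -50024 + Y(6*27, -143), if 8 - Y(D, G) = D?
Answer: -50178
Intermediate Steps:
Y(D, G) = 8 - D
-50024 + Y(6*27, -143) = -50024 + (8 - 6*27) = -50024 + (8 - 1*162) = -50024 + (8 - 162) = -50024 - 154 = -50178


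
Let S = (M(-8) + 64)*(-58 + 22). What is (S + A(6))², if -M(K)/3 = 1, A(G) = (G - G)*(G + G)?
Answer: 4822416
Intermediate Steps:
A(G) = 0 (A(G) = 0*(2*G) = 0)
M(K) = -3 (M(K) = -3*1 = -3)
S = -2196 (S = (-3 + 64)*(-58 + 22) = 61*(-36) = -2196)
(S + A(6))² = (-2196 + 0)² = (-2196)² = 4822416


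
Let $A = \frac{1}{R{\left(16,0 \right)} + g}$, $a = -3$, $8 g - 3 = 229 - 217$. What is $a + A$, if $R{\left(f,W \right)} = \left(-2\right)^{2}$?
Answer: $- \frac{133}{47} \approx -2.8298$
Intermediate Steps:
$R{\left(f,W \right)} = 4$
$g = \frac{15}{8}$ ($g = \frac{3}{8} + \frac{229 - 217}{8} = \frac{3}{8} + \frac{1}{8} \cdot 12 = \frac{3}{8} + \frac{3}{2} = \frac{15}{8} \approx 1.875$)
$A = \frac{8}{47}$ ($A = \frac{1}{4 + \frac{15}{8}} = \frac{1}{\frac{47}{8}} = \frac{8}{47} \approx 0.17021$)
$a + A = -3 + \frac{8}{47} = - \frac{133}{47}$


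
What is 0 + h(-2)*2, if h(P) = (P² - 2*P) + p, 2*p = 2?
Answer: 18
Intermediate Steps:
p = 1 (p = (½)*2 = 1)
h(P) = 1 + P² - 2*P (h(P) = (P² - 2*P) + 1 = 1 + P² - 2*P)
0 + h(-2)*2 = 0 + (1 + (-2)² - 2*(-2))*2 = 0 + (1 + 4 + 4)*2 = 0 + 9*2 = 0 + 18 = 18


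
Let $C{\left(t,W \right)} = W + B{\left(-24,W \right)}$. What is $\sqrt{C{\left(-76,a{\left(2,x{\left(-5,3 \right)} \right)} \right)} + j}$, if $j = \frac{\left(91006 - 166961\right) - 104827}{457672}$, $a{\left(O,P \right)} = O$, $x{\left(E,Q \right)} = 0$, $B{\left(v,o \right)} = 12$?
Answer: $\frac{7 \sqrt{3634888233}}{114418} \approx 3.6885$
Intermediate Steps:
$C{\left(t,W \right)} = 12 + W$ ($C{\left(t,W \right)} = W + 12 = 12 + W$)
$j = - \frac{90391}{228836}$ ($j = \left(-75955 - 104827\right) \frac{1}{457672} = \left(-180782\right) \frac{1}{457672} = - \frac{90391}{228836} \approx -0.395$)
$\sqrt{C{\left(-76,a{\left(2,x{\left(-5,3 \right)} \right)} \right)} + j} = \sqrt{\left(12 + 2\right) - \frac{90391}{228836}} = \sqrt{14 - \frac{90391}{228836}} = \sqrt{\frac{3113313}{228836}} = \frac{7 \sqrt{3634888233}}{114418}$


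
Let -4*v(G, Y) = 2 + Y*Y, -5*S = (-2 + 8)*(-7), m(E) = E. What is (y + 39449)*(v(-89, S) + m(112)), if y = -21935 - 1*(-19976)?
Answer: 17594057/5 ≈ 3.5188e+6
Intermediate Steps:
y = -1959 (y = -21935 + 19976 = -1959)
S = 42/5 (S = -(-2 + 8)*(-7)/5 = -6*(-7)/5 = -1/5*(-42) = 42/5 ≈ 8.4000)
v(G, Y) = -1/2 - Y**2/4 (v(G, Y) = -(2 + Y*Y)/4 = -(2 + Y**2)/4 = -1/2 - Y**2/4)
(y + 39449)*(v(-89, S) + m(112)) = (-1959 + 39449)*((-1/2 - (42/5)**2/4) + 112) = 37490*((-1/2 - 1/4*1764/25) + 112) = 37490*((-1/2 - 441/25) + 112) = 37490*(-907/50 + 112) = 37490*(4693/50) = 17594057/5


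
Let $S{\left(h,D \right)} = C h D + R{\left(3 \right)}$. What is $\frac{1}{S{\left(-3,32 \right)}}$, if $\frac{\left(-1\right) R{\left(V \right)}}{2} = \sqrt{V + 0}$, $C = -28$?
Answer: $\frac{224}{602111} + \frac{\sqrt{3}}{3612666} \approx 0.0003725$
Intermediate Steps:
$R{\left(V \right)} = - 2 \sqrt{V}$ ($R{\left(V \right)} = - 2 \sqrt{V + 0} = - 2 \sqrt{V}$)
$S{\left(h,D \right)} = - 2 \sqrt{3} - 28 D h$ ($S{\left(h,D \right)} = - 28 h D - 2 \sqrt{3} = - 28 D h - 2 \sqrt{3} = - 2 \sqrt{3} - 28 D h$)
$\frac{1}{S{\left(-3,32 \right)}} = \frac{1}{- 2 \sqrt{3} - 896 \left(-3\right)} = \frac{1}{- 2 \sqrt{3} + 2688} = \frac{1}{2688 - 2 \sqrt{3}}$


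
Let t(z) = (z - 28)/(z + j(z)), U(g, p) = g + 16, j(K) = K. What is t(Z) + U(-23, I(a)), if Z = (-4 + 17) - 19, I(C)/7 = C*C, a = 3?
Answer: -25/6 ≈ -4.1667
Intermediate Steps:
I(C) = 7*C**2 (I(C) = 7*(C*C) = 7*C**2)
U(g, p) = 16 + g
Z = -6 (Z = 13 - 19 = -6)
t(z) = (-28 + z)/(2*z) (t(z) = (z - 28)/(z + z) = (-28 + z)/((2*z)) = (-28 + z)*(1/(2*z)) = (-28 + z)/(2*z))
t(Z) + U(-23, I(a)) = (1/2)*(-28 - 6)/(-6) + (16 - 23) = (1/2)*(-1/6)*(-34) - 7 = 17/6 - 7 = -25/6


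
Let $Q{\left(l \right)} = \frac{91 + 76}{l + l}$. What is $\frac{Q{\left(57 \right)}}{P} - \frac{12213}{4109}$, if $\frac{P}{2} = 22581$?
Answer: $- \frac{62877553481}{21155055012} \approx -2.9722$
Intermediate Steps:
$P = 45162$ ($P = 2 \cdot 22581 = 45162$)
$Q{\left(l \right)} = \frac{167}{2 l}$
$\frac{Q{\left(57 \right)}}{P} - \frac{12213}{4109} = \frac{\frac{167}{2} \cdot \frac{1}{57}}{45162} - \frac{12213}{4109} = \frac{167}{2} \cdot \frac{1}{57} \cdot \frac{1}{45162} - \frac{12213}{4109} = \frac{167}{114} \cdot \frac{1}{45162} - \frac{12213}{4109} = \frac{167}{5148468} - \frac{12213}{4109} = - \frac{62877553481}{21155055012}$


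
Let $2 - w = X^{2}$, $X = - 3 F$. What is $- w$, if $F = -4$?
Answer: $142$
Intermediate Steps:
$X = 12$ ($X = \left(-3\right) \left(-4\right) = 12$)
$w = -142$ ($w = 2 - 12^{2} = 2 - 144 = -142$)
$- w = \left(-1\right) \left(-142\right) = 142$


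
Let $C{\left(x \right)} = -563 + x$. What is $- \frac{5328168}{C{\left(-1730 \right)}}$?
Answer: $\frac{5328168}{2293} \approx 2323.7$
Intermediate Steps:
$- \frac{5328168}{C{\left(-1730 \right)}} = - \frac{5328168}{-563 - 1730} = - \frac{5328168}{-2293} = \left(-5328168\right) \left(- \frac{1}{2293}\right) = \frac{5328168}{2293}$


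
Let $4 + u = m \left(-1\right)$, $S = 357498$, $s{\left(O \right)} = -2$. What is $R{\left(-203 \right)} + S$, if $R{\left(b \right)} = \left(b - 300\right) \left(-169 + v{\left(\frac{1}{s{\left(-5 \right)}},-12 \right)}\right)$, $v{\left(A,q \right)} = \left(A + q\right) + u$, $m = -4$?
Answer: $\frac{897585}{2} \approx 4.4879 \cdot 10^{5}$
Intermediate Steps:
$u = 0$ ($u = -4 - -4 = -4 + 4 = 0$)
$v{\left(A,q \right)} = A + q$ ($v{\left(A,q \right)} = \left(A + q\right) + 0 = A + q$)
$R{\left(b \right)} = 54450 - \frac{363 b}{2}$ ($R{\left(b \right)} = \left(b - 300\right) \left(-169 - \left(12 - \frac{1}{-2}\right)\right) = \left(-300 + b\right) \left(-169 - \frac{25}{2}\right) = \left(-300 + b\right) \left(- \frac{363}{2}\right) = 54450 - \frac{363 b}{2}$)
$R{\left(-203 \right)} + S = \left(54450 - - \frac{73689}{2}\right) + 357498 = \left(54450 + \frac{73689}{2}\right) + 357498 = \frac{182589}{2} + 357498 = \frac{897585}{2}$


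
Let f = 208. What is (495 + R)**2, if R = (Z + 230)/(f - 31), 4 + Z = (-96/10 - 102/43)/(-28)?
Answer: 69908786180873809/283843872900 ≈ 2.4629e+5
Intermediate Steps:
Z = -10753/3010 (Z = -4 + (-96/10 - 102/43)/(-28) = -4 + (-96*1/10 - 102*1/43)*(-1/28) = -4 + (-48/5 - 102/43)*(-1/28) = -4 - 2574/215*(-1/28) = -4 + 1287/3010 = -10753/3010 ≈ -3.5724)
R = 681547/532770 (R = (-10753/3010 + 230)/(208 - 31) = (681547/3010)/177 = (681547/3010)*(1/177) = 681547/532770 ≈ 1.2793)
(495 + R)**2 = (495 + 681547/532770)**2 = (264402697/532770)**2 = 69908786180873809/283843872900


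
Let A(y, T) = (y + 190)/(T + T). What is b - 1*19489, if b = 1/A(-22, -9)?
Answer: -545695/28 ≈ -19489.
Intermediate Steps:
A(y, T) = (190 + y)/(2*T) (A(y, T) = (190 + y)/((2*T)) = (190 + y)*(1/(2*T)) = (190 + y)/(2*T))
b = -3/28 (b = 1/((½)*(190 - 22)/(-9)) = 1/((½)*(-⅑)*168) = 1/(-28/3) = -3/28 ≈ -0.10714)
b - 1*19489 = -3/28 - 1*19489 = -3/28 - 19489 = -545695/28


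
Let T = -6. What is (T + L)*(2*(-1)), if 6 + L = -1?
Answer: 26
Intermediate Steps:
L = -7 (L = -6 - 1 = -7)
(T + L)*(2*(-1)) = (-6 - 7)*(2*(-1)) = -13*(-2) = 26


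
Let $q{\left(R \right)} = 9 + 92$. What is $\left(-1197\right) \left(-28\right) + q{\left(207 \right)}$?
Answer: $33617$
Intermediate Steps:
$q{\left(R \right)} = 101$
$\left(-1197\right) \left(-28\right) + q{\left(207 \right)} = \left(-1197\right) \left(-28\right) + 101 = 33516 + 101 = 33617$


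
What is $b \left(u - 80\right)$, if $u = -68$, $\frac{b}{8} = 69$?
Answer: $-81696$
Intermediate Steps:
$b = 552$ ($b = 8 \cdot 69 = 552$)
$b \left(u - 80\right) = 552 \left(-68 - 80\right) = 552 \left(-148\right) = -81696$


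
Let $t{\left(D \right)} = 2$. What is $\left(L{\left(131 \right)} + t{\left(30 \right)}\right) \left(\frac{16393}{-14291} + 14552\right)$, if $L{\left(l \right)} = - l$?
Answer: $- \frac{26825064831}{14291} \approx -1.8771 \cdot 10^{6}$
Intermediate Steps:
$\left(L{\left(131 \right)} + t{\left(30 \right)}\right) \left(\frac{16393}{-14291} + 14552\right) = \left(\left(-1\right) 131 + 2\right) \left(\frac{16393}{-14291} + 14552\right) = \left(-131 + 2\right) \left(16393 \left(- \frac{1}{14291}\right) + 14552\right) = - 129 \left(- \frac{16393}{14291} + 14552\right) = \left(-129\right) \frac{207946239}{14291} = - \frac{26825064831}{14291}$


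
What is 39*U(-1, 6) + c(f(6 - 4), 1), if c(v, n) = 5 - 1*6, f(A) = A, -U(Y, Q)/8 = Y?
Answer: 311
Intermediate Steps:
U(Y, Q) = -8*Y
c(v, n) = -1 (c(v, n) = 5 - 6 = -1)
39*U(-1, 6) + c(f(6 - 4), 1) = 39*(-8*(-1)) - 1 = 39*8 - 1 = 312 - 1 = 311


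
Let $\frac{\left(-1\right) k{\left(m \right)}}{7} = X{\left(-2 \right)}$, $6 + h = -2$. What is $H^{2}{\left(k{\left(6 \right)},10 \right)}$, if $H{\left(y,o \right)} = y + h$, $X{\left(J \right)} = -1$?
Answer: $1$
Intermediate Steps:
$h = -8$ ($h = -6 - 2 = -8$)
$k{\left(m \right)} = 7$ ($k{\left(m \right)} = \left(-7\right) \left(-1\right) = 7$)
$H{\left(y,o \right)} = -8 + y$ ($H{\left(y,o \right)} = y - 8 = -8 + y$)
$H^{2}{\left(k{\left(6 \right)},10 \right)} = \left(-8 + 7\right)^{2} = \left(-1\right)^{2} = 1$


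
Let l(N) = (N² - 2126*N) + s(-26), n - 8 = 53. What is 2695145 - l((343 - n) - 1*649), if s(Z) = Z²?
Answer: 1779538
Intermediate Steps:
n = 61 (n = 8 + 53 = 61)
l(N) = 676 + N² - 2126*N (l(N) = (N² - 2126*N) + (-26)² = (N² - 2126*N) + 676 = 676 + N² - 2126*N)
2695145 - l((343 - n) - 1*649) = 2695145 - (676 + ((343 - 1*61) - 1*649)² - 2126*((343 - 1*61) - 1*649)) = 2695145 - (676 + ((343 - 61) - 649)² - 2126*((343 - 61) - 649)) = 2695145 - (676 + (282 - 649)² - 2126*(282 - 649)) = 2695145 - (676 + (-367)² - 2126*(-367)) = 2695145 - (676 + 134689 + 780242) = 2695145 - 1*915607 = 2695145 - 915607 = 1779538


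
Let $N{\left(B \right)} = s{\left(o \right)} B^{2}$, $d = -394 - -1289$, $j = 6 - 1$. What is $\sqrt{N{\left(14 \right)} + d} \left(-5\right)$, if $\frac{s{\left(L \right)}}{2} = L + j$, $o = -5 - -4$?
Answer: $- 5 \sqrt{2463} \approx -248.14$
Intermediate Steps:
$j = 5$
$o = -1$ ($o = -5 + 4 = -1$)
$d = 895$ ($d = -394 + 1289 = 895$)
$s{\left(L \right)} = 10 + 2 L$ ($s{\left(L \right)} = 2 \left(L + 5\right) = 2 \left(5 + L\right) = 10 + 2 L$)
$N{\left(B \right)} = 8 B^{2}$ ($N{\left(B \right)} = \left(10 + 2 \left(-1\right)\right) B^{2} = \left(10 - 2\right) B^{2} = 8 B^{2}$)
$\sqrt{N{\left(14 \right)} + d} \left(-5\right) = \sqrt{8 \cdot 14^{2} + 895} \left(-5\right) = \sqrt{8 \cdot 196 + 895} \left(-5\right) = \sqrt{1568 + 895} \left(-5\right) = \sqrt{2463} \left(-5\right) = - 5 \sqrt{2463}$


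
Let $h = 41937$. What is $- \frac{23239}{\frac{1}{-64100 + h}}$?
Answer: $515045957$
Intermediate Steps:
$- \frac{23239}{\frac{1}{-64100 + h}} = - \frac{23239}{\frac{1}{-64100 + 41937}} = - \frac{23239}{\frac{1}{-22163}} = - \frac{23239}{- \frac{1}{22163}} = \left(-23239\right) \left(-22163\right) = 515045957$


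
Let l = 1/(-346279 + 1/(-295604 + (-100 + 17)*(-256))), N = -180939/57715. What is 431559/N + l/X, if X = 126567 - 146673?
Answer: -881051740665733907006629/6400364699254867825 ≈ -1.3766e+5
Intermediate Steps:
X = -20106
N = -180939/57715 (N = -180939*1/57715 = -180939/57715 ≈ -3.1350)
l = -274356/95003721325 (l = 1/(-346279 + 1/(-295604 - 83*(-256))) = 1/(-346279 + 1/(-295604 + 21248)) = 1/(-346279 + 1/(-274356)) = 1/(-346279 - 1/274356) = 1/(-95003721325/274356) = -274356/95003721325 ≈ -2.8878e-6)
431559/N + l/X = 431559/(-180939/57715) - 274356/95003721325/(-20106) = 431559*(-57715/180939) - 274356/95003721325*(-1/20106) = -8302475895/60313 + 15242/106119156720025 = -881051740665733907006629/6400364699254867825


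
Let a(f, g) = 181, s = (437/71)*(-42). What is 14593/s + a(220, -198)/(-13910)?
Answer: -3603878701/63826035 ≈ -56.464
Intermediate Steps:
s = -18354/71 (s = (437*(1/71))*(-42) = (437/71)*(-42) = -18354/71 ≈ -258.51)
14593/s + a(220, -198)/(-13910) = 14593/(-18354/71) + 181/(-13910) = 14593*(-71/18354) + 181*(-1/13910) = -1036103/18354 - 181/13910 = -3603878701/63826035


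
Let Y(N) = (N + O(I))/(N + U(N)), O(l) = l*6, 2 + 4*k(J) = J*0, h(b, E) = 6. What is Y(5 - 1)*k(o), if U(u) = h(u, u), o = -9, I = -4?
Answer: 1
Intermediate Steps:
k(J) = -½ (k(J) = -½ + (J*0)/4 = -½ + (¼)*0 = -½ + 0 = -½)
O(l) = 6*l
U(u) = 6
Y(N) = (-24 + N)/(6 + N) (Y(N) = (N + 6*(-4))/(N + 6) = (N - 24)/(6 + N) = (-24 + N)/(6 + N))
Y(5 - 1)*k(o) = ((-24 + (5 - 1))/(6 + (5 - 1)))*(-½) = ((-24 + 4)/(6 + 4))*(-½) = (-20/10)*(-½) = ((⅒)*(-20))*(-½) = -2*(-½) = 1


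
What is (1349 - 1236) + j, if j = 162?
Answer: 275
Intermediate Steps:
(1349 - 1236) + j = (1349 - 1236) + 162 = 113 + 162 = 275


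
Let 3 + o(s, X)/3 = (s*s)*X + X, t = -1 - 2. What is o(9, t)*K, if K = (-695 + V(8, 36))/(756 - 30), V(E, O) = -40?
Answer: 183015/242 ≈ 756.26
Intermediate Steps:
t = -3
o(s, X) = -9 + 3*X + 3*X*s**2 (o(s, X) = -9 + 3*((s*s)*X + X) = -9 + 3*(s**2*X + X) = -9 + 3*(X*s**2 + X) = -9 + 3*(X + X*s**2) = -9 + (3*X + 3*X*s**2) = -9 + 3*X + 3*X*s**2)
K = -245/242 (K = (-695 - 40)/(756 - 30) = -735/726 = -735*1/726 = -245/242 ≈ -1.0124)
o(9, t)*K = (-9 + 3*(-3) + 3*(-3)*9**2)*(-245/242) = (-9 - 9 + 3*(-3)*81)*(-245/242) = (-9 - 9 - 729)*(-245/242) = -747*(-245/242) = 183015/242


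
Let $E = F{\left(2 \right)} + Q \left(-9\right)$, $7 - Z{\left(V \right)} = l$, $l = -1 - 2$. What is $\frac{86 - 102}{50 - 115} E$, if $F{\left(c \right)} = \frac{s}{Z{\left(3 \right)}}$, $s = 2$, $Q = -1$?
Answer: $\frac{736}{325} \approx 2.2646$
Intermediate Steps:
$l = -3$
$Z{\left(V \right)} = 10$ ($Z{\left(V \right)} = 7 - -3 = 7 + 3 = 10$)
$F{\left(c \right)} = \frac{1}{5}$ ($F{\left(c \right)} = \frac{2}{10} = 2 \cdot \frac{1}{10} = \frac{1}{5}$)
$E = \frac{46}{5}$ ($E = \frac{1}{5} - -9 = \frac{1}{5} + 9 = \frac{46}{5} \approx 9.2$)
$\frac{86 - 102}{50 - 115} E = \frac{86 - 102}{50 - 115} \cdot \frac{46}{5} = - \frac{16}{-65} \cdot \frac{46}{5} = \left(-16\right) \left(- \frac{1}{65}\right) \frac{46}{5} = \frac{16}{65} \cdot \frac{46}{5} = \frac{736}{325}$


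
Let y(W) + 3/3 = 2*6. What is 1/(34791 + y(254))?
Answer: 1/34802 ≈ 2.8734e-5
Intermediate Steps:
y(W) = 11 (y(W) = -1 + 2*6 = -1 + 12 = 11)
1/(34791 + y(254)) = 1/(34791 + 11) = 1/34802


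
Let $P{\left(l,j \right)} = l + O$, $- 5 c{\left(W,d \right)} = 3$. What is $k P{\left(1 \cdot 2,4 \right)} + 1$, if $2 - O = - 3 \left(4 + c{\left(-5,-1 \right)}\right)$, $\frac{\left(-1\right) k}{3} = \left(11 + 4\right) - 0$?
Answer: $-638$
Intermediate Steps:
$c{\left(W,d \right)} = - \frac{3}{5}$ ($c{\left(W,d \right)} = \left(- \frac{1}{5}\right) 3 = - \frac{3}{5}$)
$k = -45$ ($k = - 3 \left(\left(11 + 4\right) - 0\right) = - 3 \left(15 + 0\right) = \left(-3\right) 15 = -45$)
$O = \frac{61}{5}$ ($O = 2 - - 3 \left(4 - \frac{3}{5}\right) = 2 - \left(-3\right) \frac{17}{5} = 2 - - \frac{51}{5} = 2 + \frac{51}{5} = \frac{61}{5} \approx 12.2$)
$P{\left(l,j \right)} = \frac{61}{5} + l$ ($P{\left(l,j \right)} = l + \frac{61}{5} = \frac{61}{5} + l$)
$k P{\left(1 \cdot 2,4 \right)} + 1 = - 45 \left(\frac{61}{5} + 1 \cdot 2\right) + 1 = - 45 \left(\frac{61}{5} + 2\right) + 1 = \left(-45\right) \frac{71}{5} + 1 = -639 + 1 = -638$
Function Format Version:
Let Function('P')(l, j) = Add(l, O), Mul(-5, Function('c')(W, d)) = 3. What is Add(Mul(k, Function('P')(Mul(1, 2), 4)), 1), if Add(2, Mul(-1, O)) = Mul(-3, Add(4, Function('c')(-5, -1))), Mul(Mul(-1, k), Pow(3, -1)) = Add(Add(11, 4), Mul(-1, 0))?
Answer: -638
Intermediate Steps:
Function('c')(W, d) = Rational(-3, 5) (Function('c')(W, d) = Mul(Rational(-1, 5), 3) = Rational(-3, 5))
k = -45 (k = Mul(-3, Add(Add(11, 4), Mul(-1, 0))) = Mul(-3, Add(15, 0)) = Mul(-3, 15) = -45)
O = Rational(61, 5) (O = Add(2, Mul(-1, Mul(-3, Add(4, Rational(-3, 5))))) = Add(2, Mul(-1, Mul(-3, Rational(17, 5)))) = Add(2, Mul(-1, Rational(-51, 5))) = Add(2, Rational(51, 5)) = Rational(61, 5) ≈ 12.200)
Function('P')(l, j) = Add(Rational(61, 5), l) (Function('P')(l, j) = Add(l, Rational(61, 5)) = Add(Rational(61, 5), l))
Add(Mul(k, Function('P')(Mul(1, 2), 4)), 1) = Add(Mul(-45, Add(Rational(61, 5), Mul(1, 2))), 1) = Add(Mul(-45, Add(Rational(61, 5), 2)), 1) = Add(Mul(-45, Rational(71, 5)), 1) = Add(-639, 1) = -638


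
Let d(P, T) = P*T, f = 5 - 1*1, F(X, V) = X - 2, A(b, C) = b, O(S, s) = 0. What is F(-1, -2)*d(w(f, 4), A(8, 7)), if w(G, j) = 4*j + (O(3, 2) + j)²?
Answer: -768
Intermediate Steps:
F(X, V) = -2 + X
f = 4 (f = 5 - 1 = 4)
w(G, j) = j² + 4*j (w(G, j) = 4*j + (0 + j)² = 4*j + j² = j² + 4*j)
F(-1, -2)*d(w(f, 4), A(8, 7)) = (-2 - 1)*((4*(4 + 4))*8) = -3*4*8*8 = -96*8 = -3*256 = -768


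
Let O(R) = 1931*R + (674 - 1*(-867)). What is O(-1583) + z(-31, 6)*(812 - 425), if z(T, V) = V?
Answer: -3052910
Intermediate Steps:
O(R) = 1541 + 1931*R (O(R) = 1931*R + (674 + 867) = 1931*R + 1541 = 1541 + 1931*R)
O(-1583) + z(-31, 6)*(812 - 425) = (1541 + 1931*(-1583)) + 6*(812 - 425) = (1541 - 3056773) + 6*387 = -3055232 + 2322 = -3052910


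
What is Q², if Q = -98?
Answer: 9604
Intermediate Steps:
Q² = (-98)² = 9604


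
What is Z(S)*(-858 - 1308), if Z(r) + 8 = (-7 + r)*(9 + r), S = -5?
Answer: 121296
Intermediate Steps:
Z(r) = -8 + (-7 + r)*(9 + r)
Z(S)*(-858 - 1308) = (-71 + (-5)² + 2*(-5))*(-858 - 1308) = (-71 + 25 - 10)*(-2166) = -56*(-2166) = 121296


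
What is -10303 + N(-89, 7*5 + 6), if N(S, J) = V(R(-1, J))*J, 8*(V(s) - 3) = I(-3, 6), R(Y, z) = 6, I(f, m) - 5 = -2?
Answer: -81317/8 ≈ -10165.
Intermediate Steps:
I(f, m) = 3 (I(f, m) = 5 - 2 = 3)
V(s) = 27/8 (V(s) = 3 + (1/8)*3 = 3 + 3/8 = 27/8)
N(S, J) = 27*J/8
-10303 + N(-89, 7*5 + 6) = -10303 + 27*(7*5 + 6)/8 = -10303 + 27*(35 + 6)/8 = -10303 + (27/8)*41 = -10303 + 1107/8 = -81317/8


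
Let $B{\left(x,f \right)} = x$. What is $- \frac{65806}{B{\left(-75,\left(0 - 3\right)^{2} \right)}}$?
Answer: $\frac{65806}{75} \approx 877.41$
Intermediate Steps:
$- \frac{65806}{B{\left(-75,\left(0 - 3\right)^{2} \right)}} = - \frac{65806}{-75} = \left(-65806\right) \left(- \frac{1}{75}\right) = \frac{65806}{75}$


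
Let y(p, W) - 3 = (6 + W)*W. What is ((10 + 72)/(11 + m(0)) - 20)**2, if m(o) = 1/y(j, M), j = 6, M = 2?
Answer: 1745041/11025 ≈ 158.28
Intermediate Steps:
y(p, W) = 3 + W*(6 + W) (y(p, W) = 3 + (6 + W)*W = 3 + W*(6 + W))
m(o) = 1/19 (m(o) = 1/(3 + 2**2 + 6*2) = 1/(3 + 4 + 12) = 1/19)
((10 + 72)/(11 + m(0)) - 20)**2 = ((10 + 72)/(11 + 1/19) - 20)**2 = (82/(210/19) - 20)**2 = (82*(19/210) - 20)**2 = (779/105 - 20)**2 = (-1321/105)**2 = 1745041/11025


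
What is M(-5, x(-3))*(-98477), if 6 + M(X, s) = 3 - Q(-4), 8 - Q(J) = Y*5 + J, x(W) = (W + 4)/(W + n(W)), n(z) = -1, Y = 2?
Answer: 492385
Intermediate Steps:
x(W) = (4 + W)/(-1 + W) (x(W) = (W + 4)/(W - 1) = (4 + W)/(-1 + W))
Q(J) = -2 - J (Q(J) = 8 - (2*5 + J) = 8 - (10 + J) = 8 + (-10 - J) = -2 - J)
M(X, s) = -5 (M(X, s) = -6 + (3 - (-2 - 1*(-4))) = -6 + (3 - (-2 + 4)) = -6 + (3 - 1*2) = -6 + (3 - 2) = -6 + 1 = -5)
M(-5, x(-3))*(-98477) = -5*(-98477) = 492385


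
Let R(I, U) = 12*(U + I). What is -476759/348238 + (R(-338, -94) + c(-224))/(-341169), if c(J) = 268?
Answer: -160943453263/118808010222 ≈ -1.3547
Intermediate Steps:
R(I, U) = 12*I + 12*U (R(I, U) = 12*(I + U) = 12*I + 12*U)
-476759/348238 + (R(-338, -94) + c(-224))/(-341169) = -476759/348238 + ((12*(-338) + 12*(-94)) + 268)/(-341169) = -476759*1/348238 + ((-4056 - 1128) + 268)*(-1/341169) = -476759/348238 + (-5184 + 268)*(-1/341169) = -476759/348238 - 4916*(-1/341169) = -476759/348238 + 4916/341169 = -160943453263/118808010222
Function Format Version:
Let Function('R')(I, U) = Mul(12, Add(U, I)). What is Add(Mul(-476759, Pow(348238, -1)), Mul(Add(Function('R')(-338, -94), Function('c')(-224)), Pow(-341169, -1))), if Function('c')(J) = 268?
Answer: Rational(-160943453263, 118808010222) ≈ -1.3547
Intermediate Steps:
Function('R')(I, U) = Add(Mul(12, I), Mul(12, U)) (Function('R')(I, U) = Mul(12, Add(I, U)) = Add(Mul(12, I), Mul(12, U)))
Add(Mul(-476759, Pow(348238, -1)), Mul(Add(Function('R')(-338, -94), Function('c')(-224)), Pow(-341169, -1))) = Add(Mul(-476759, Pow(348238, -1)), Mul(Add(Add(Mul(12, -338), Mul(12, -94)), 268), Pow(-341169, -1))) = Add(Mul(-476759, Rational(1, 348238)), Mul(Add(Add(-4056, -1128), 268), Rational(-1, 341169))) = Add(Rational(-476759, 348238), Mul(Add(-5184, 268), Rational(-1, 341169))) = Add(Rational(-476759, 348238), Mul(-4916, Rational(-1, 341169))) = Add(Rational(-476759, 348238), Rational(4916, 341169)) = Rational(-160943453263, 118808010222)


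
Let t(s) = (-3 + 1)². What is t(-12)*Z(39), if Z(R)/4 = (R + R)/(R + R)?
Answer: 16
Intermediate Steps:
t(s) = 4 (t(s) = (-2)² = 4)
Z(R) = 4 (Z(R) = 4*((R + R)/(R + R)) = 4*((2*R)/((2*R))) = 4*((2*R)*(1/(2*R))) = 4*1 = 4)
t(-12)*Z(39) = 4*4 = 16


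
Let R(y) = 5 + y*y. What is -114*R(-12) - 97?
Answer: -17083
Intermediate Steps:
R(y) = 5 + y**2
-114*R(-12) - 97 = -114*(5 + (-12)**2) - 97 = -114*(5 + 144) - 97 = -114*149 - 97 = -16986 - 97 = -17083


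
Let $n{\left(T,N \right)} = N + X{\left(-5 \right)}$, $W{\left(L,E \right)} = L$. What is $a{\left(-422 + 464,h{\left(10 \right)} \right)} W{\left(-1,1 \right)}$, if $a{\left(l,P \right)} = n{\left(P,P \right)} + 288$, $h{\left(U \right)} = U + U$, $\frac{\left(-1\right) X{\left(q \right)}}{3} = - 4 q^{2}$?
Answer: $-608$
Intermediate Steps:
$X{\left(q \right)} = 12 q^{2}$ ($X{\left(q \right)} = - 3 \left(- 4 q^{2}\right) = 12 q^{2}$)
$h{\left(U \right)} = 2 U$
$n{\left(T,N \right)} = 300 + N$ ($n{\left(T,N \right)} = N + 12 \left(-5\right)^{2} = N + 12 \cdot 25 = N + 300 = 300 + N$)
$a{\left(l,P \right)} = 588 + P$ ($a{\left(l,P \right)} = \left(300 + P\right) + 288 = 588 + P$)
$a{\left(-422 + 464,h{\left(10 \right)} \right)} W{\left(-1,1 \right)} = \left(588 + 2 \cdot 10\right) \left(-1\right) = \left(588 + 20\right) \left(-1\right) = 608 \left(-1\right) = -608$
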